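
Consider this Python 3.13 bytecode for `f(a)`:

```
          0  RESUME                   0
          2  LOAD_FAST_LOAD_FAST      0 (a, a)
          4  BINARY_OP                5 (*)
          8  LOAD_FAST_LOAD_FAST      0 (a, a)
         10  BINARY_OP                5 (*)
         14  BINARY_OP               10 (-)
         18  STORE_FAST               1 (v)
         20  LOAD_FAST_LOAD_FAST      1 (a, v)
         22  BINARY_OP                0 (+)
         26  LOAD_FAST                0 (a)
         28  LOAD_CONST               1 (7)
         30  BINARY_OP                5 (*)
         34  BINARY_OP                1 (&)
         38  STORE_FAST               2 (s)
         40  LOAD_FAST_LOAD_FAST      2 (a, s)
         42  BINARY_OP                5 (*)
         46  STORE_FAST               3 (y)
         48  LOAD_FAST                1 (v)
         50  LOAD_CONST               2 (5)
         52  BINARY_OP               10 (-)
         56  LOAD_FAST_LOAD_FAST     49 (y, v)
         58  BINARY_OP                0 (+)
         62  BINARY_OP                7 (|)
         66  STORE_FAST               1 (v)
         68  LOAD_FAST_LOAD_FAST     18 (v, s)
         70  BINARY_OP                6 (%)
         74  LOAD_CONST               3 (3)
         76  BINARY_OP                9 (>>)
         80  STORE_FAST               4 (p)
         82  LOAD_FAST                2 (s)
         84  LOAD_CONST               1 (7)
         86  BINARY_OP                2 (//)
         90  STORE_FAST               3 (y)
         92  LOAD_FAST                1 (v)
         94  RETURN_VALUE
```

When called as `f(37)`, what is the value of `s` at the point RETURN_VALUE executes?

1

LOAD_FAST_LOAD_FAST a,a → push 37,37. Stack: [37, 37]
BINARY_OP * → 37 * 37 = 1369. Stack: [1369]
LOAD_FAST_LOAD_FAST a,a → push 37,37. Stack: [1369, 37, 37]
BINARY_OP * → 37 * 37 = 1369. Stack: [1369, 1369]
BINARY_OP - → 1369 - 1369 = 0. Stack: [0]
STORE_FAST v → v=0. Stack: []
LOAD_FAST_LOAD_FAST a,v → push 37,0. Stack: [37, 0]
BINARY_OP + → 37 + 0 = 37. Stack: [37]
LOAD_FAST a → push 37. Stack: [37, 37]
LOAD_CONST → push 7. Stack: [37, 37, 7]
BINARY_OP * → 37 * 7 = 259. Stack: [37, 259]
BINARY_OP & → 37 & 259 = 1. Stack: [1]
STORE_FAST s → s=1. Stack: []
LOAD_FAST_LOAD_FAST a,s → push 37,1. Stack: [37, 1]
BINARY_OP * → 37 * 1 = 37. Stack: [37]
STORE_FAST y → y=37. Stack: []
LOAD_FAST v → push 0. Stack: [0]
LOAD_CONST → push 5. Stack: [0, 5]
BINARY_OP - → 0 - 5 = -5. Stack: [-5]
LOAD_FAST_LOAD_FAST y,v → push 37,0. Stack: [-5, 37, 0]
BINARY_OP + → 37 + 0 = 37. Stack: [-5, 37]
BINARY_OP | → -5 | 37 = -1. Stack: [-1]
STORE_FAST v → v=-1. Stack: []
LOAD_FAST_LOAD_FAST v,s → push -1,1. Stack: [-1, 1]
BINARY_OP % → -1 % 1 = 0. Stack: [0]
LOAD_CONST → push 3. Stack: [0, 3]
BINARY_OP >> → 0 >> 3 = 0. Stack: [0]
STORE_FAST p → p=0. Stack: []
LOAD_FAST s → push 1. Stack: [1]
LOAD_CONST → push 7. Stack: [1, 7]
BINARY_OP // → 1 // 7 = 0. Stack: [0]
STORE_FAST y → y=0. Stack: []
LOAD_FAST v → push -1. Stack: [-1]
RETURN_VALUE → return -1.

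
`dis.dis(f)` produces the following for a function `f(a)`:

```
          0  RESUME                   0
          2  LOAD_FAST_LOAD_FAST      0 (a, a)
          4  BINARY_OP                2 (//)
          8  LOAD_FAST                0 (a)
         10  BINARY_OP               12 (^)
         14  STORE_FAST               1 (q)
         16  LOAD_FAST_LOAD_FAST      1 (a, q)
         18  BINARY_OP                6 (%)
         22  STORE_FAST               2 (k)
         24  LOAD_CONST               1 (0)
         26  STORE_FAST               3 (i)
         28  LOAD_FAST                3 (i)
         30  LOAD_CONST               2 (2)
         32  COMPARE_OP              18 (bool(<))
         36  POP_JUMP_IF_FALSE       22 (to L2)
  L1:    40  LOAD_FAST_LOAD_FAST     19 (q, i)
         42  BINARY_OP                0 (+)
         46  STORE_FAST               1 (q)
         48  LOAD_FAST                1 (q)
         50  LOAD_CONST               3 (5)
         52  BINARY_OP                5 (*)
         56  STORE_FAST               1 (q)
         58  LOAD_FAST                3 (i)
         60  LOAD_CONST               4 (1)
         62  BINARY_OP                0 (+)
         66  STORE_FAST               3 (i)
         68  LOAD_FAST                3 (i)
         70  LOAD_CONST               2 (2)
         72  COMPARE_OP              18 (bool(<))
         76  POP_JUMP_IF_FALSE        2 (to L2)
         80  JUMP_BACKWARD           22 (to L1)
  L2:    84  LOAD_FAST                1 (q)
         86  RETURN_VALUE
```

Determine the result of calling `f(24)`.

630

LOAD_FAST_LOAD_FAST a,a → push 24,24. Stack: [24, 24]
BINARY_OP // → 24 // 24 = 1. Stack: [1]
LOAD_FAST a → push 24. Stack: [1, 24]
BINARY_OP ^ → 1 ^ 24 = 25. Stack: [25]
STORE_FAST q → q=25. Stack: []
LOAD_FAST_LOAD_FAST a,q → push 24,25. Stack: [24, 25]
BINARY_OP % → 24 % 25 = 24. Stack: [24]
STORE_FAST k → k=24. Stack: []
LOAD_CONST → push 0. Stack: [0]
STORE_FAST i → i=0. Stack: []
LOAD_FAST i → push 0. Stack: [0]
LOAD_CONST → push 2. Stack: [0, 2]
COMPARE_OP bool(<) → 0 vs 2 = True. Stack: [True]
POP_JUMP_IF_FALSE → pop True; no jump. Stack: []
LOAD_FAST_LOAD_FAST q,i → push 25,0. Stack: [25, 0]
BINARY_OP + → 25 + 0 = 25. Stack: [25]
STORE_FAST q → q=25. Stack: []
LOAD_FAST q → push 25. Stack: [25]
LOAD_CONST → push 5. Stack: [25, 5]
BINARY_OP * → 25 * 5 = 125. Stack: [125]
STORE_FAST q → q=125. Stack: []
LOAD_FAST i → push 0. Stack: [0]
LOAD_CONST → push 1. Stack: [0, 1]
BINARY_OP + → 0 + 1 = 1. Stack: [1]
STORE_FAST i → i=1. Stack: []
LOAD_FAST i → push 1. Stack: [1]
LOAD_CONST → push 2. Stack: [1, 2]
COMPARE_OP bool(<) → 1 vs 2 = True. Stack: [True]
POP_JUMP_IF_FALSE → pop True; no jump. Stack: []
LOAD_FAST_LOAD_FAST q,i → push 125,1. Stack: [125, 1]
BINARY_OP + → 125 + 1 = 126. Stack: [126]
STORE_FAST q → q=126. Stack: []
LOAD_FAST q → push 126. Stack: [126]
LOAD_CONST → push 5. Stack: [126, 5]
BINARY_OP * → 126 * 5 = 630. Stack: [630]
STORE_FAST q → q=630. Stack: []
LOAD_FAST i → push 1. Stack: [1]
LOAD_CONST → push 1. Stack: [1, 1]
BINARY_OP + → 1 + 1 = 2. Stack: [2]
STORE_FAST i → i=2. Stack: []
LOAD_FAST i → push 2. Stack: [2]
LOAD_CONST → push 2. Stack: [2, 2]
COMPARE_OP bool(<) → 2 vs 2 = False. Stack: [False]
POP_JUMP_IF_FALSE → pop False; jump. Stack: []
LOAD_FAST q → push 630. Stack: [630]
RETURN_VALUE → return 630.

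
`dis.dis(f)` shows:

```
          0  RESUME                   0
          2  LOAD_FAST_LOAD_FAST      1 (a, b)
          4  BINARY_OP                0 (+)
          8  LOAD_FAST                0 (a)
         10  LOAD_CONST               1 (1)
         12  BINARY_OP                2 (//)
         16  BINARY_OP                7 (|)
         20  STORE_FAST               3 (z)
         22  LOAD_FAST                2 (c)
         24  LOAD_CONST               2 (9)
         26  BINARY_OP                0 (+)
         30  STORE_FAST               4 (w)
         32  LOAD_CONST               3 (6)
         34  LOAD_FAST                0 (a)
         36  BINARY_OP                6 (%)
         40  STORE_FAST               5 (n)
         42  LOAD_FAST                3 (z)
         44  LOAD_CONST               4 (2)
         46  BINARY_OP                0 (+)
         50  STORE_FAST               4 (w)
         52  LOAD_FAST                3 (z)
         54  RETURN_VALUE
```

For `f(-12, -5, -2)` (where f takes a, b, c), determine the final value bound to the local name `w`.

LOAD_FAST_LOAD_FAST a,b → push -12,-5. Stack: [-12, -5]
BINARY_OP + → -12 + -5 = -17. Stack: [-17]
LOAD_FAST a → push -12. Stack: [-17, -12]
LOAD_CONST → push 1. Stack: [-17, -12, 1]
BINARY_OP // → -12 // 1 = -12. Stack: [-17, -12]
BINARY_OP | → -17 | -12 = -1. Stack: [-1]
STORE_FAST z → z=-1. Stack: []
LOAD_FAST c → push -2. Stack: [-2]
LOAD_CONST → push 9. Stack: [-2, 9]
BINARY_OP + → -2 + 9 = 7. Stack: [7]
STORE_FAST w → w=7. Stack: []
LOAD_CONST → push 6. Stack: [6]
LOAD_FAST a → push -12. Stack: [6, -12]
BINARY_OP % → 6 % -12 = -6. Stack: [-6]
STORE_FAST n → n=-6. Stack: []
LOAD_FAST z → push -1. Stack: [-1]
LOAD_CONST → push 2. Stack: [-1, 2]
BINARY_OP + → -1 + 2 = 1. Stack: [1]
STORE_FAST w → w=1. Stack: []
LOAD_FAST z → push -1. Stack: [-1]
RETURN_VALUE → return -1.

1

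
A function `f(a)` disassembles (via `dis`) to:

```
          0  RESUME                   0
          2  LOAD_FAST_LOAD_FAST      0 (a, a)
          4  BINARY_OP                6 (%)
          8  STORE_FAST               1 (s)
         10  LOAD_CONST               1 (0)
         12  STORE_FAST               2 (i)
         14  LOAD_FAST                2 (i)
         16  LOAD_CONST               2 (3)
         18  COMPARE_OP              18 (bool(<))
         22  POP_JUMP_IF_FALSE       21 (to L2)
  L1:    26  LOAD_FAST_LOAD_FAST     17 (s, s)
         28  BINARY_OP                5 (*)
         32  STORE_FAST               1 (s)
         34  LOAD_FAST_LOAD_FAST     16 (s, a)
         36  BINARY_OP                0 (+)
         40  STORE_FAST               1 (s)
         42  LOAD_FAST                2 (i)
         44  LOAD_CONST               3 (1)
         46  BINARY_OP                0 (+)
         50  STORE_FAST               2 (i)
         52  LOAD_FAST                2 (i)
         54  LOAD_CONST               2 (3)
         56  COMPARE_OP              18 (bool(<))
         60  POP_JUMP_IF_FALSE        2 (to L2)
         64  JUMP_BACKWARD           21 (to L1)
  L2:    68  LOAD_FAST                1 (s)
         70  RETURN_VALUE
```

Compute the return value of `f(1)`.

LOAD_FAST_LOAD_FAST a,a → push 1,1. Stack: [1, 1]
BINARY_OP % → 1 % 1 = 0. Stack: [0]
STORE_FAST s → s=0. Stack: []
LOAD_CONST → push 0. Stack: [0]
STORE_FAST i → i=0. Stack: []
LOAD_FAST i → push 0. Stack: [0]
LOAD_CONST → push 3. Stack: [0, 3]
COMPARE_OP bool(<) → 0 vs 3 = True. Stack: [True]
POP_JUMP_IF_FALSE → pop True; no jump. Stack: []
LOAD_FAST_LOAD_FAST s,s → push 0,0. Stack: [0, 0]
BINARY_OP * → 0 * 0 = 0. Stack: [0]
STORE_FAST s → s=0. Stack: []
LOAD_FAST_LOAD_FAST s,a → push 0,1. Stack: [0, 1]
BINARY_OP + → 0 + 1 = 1. Stack: [1]
STORE_FAST s → s=1. Stack: []
LOAD_FAST i → push 0. Stack: [0]
LOAD_CONST → push 1. Stack: [0, 1]
BINARY_OP + → 0 + 1 = 1. Stack: [1]
STORE_FAST i → i=1. Stack: []
LOAD_FAST i → push 1. Stack: [1]
LOAD_CONST → push 3. Stack: [1, 3]
COMPARE_OP bool(<) → 1 vs 3 = True. Stack: [True]
POP_JUMP_IF_FALSE → pop True; no jump. Stack: []
LOAD_FAST_LOAD_FAST s,s → push 1,1. Stack: [1, 1]
BINARY_OP * → 1 * 1 = 1. Stack: [1]
STORE_FAST s → s=1. Stack: []
LOAD_FAST_LOAD_FAST s,a → push 1,1. Stack: [1, 1]
BINARY_OP + → 1 + 1 = 2. Stack: [2]
STORE_FAST s → s=2. Stack: []
LOAD_FAST i → push 1. Stack: [1]
LOAD_CONST → push 1. Stack: [1, 1]
BINARY_OP + → 1 + 1 = 2. Stack: [2]
STORE_FAST i → i=2. Stack: []
LOAD_FAST i → push 2. Stack: [2]
LOAD_CONST → push 3. Stack: [2, 3]
COMPARE_OP bool(<) → 2 vs 3 = True. Stack: [True]
POP_JUMP_IF_FALSE → pop True; no jump. Stack: []
LOAD_FAST_LOAD_FAST s,s → push 2,2. Stack: [2, 2]
BINARY_OP * → 2 * 2 = 4. Stack: [4]
STORE_FAST s → s=4. Stack: []
LOAD_FAST_LOAD_FAST s,a → push 4,1. Stack: [4, 1]
BINARY_OP + → 4 + 1 = 5. Stack: [5]
STORE_FAST s → s=5. Stack: []
LOAD_FAST i → push 2. Stack: [2]
LOAD_CONST → push 1. Stack: [2, 1]
BINARY_OP + → 2 + 1 = 3. Stack: [3]
STORE_FAST i → i=3. Stack: []
LOAD_FAST i → push 3. Stack: [3]
LOAD_CONST → push 3. Stack: [3, 3]
COMPARE_OP bool(<) → 3 vs 3 = False. Stack: [False]
POP_JUMP_IF_FALSE → pop False; jump. Stack: []
LOAD_FAST s → push 5. Stack: [5]
RETURN_VALUE → return 5.

5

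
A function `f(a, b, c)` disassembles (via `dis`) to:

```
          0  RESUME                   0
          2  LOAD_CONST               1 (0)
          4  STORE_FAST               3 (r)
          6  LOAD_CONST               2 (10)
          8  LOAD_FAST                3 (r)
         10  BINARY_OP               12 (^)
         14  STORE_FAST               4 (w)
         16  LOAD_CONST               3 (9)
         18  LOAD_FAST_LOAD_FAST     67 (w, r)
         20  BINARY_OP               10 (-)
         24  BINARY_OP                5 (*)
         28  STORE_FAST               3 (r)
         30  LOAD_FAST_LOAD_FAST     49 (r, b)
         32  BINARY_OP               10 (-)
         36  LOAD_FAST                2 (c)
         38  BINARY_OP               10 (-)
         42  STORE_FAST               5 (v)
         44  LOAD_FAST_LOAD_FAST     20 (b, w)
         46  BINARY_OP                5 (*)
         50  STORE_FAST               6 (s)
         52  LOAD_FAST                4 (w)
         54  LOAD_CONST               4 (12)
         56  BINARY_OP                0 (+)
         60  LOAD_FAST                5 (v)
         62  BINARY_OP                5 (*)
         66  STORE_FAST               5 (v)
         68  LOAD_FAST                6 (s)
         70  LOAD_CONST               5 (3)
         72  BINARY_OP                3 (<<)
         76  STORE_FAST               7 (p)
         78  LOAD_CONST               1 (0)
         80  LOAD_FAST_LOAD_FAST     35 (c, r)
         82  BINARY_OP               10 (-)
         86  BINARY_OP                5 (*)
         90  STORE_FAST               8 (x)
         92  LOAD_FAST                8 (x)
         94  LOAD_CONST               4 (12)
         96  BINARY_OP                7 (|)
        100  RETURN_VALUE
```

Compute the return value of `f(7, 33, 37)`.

12

LOAD_CONST → push 0. Stack: [0]
STORE_FAST r → r=0. Stack: []
LOAD_CONST → push 10. Stack: [10]
LOAD_FAST r → push 0. Stack: [10, 0]
BINARY_OP ^ → 10 ^ 0 = 10. Stack: [10]
STORE_FAST w → w=10. Stack: []
LOAD_CONST → push 9. Stack: [9]
LOAD_FAST_LOAD_FAST w,r → push 10,0. Stack: [9, 10, 0]
BINARY_OP - → 10 - 0 = 10. Stack: [9, 10]
BINARY_OP * → 9 * 10 = 90. Stack: [90]
STORE_FAST r → r=90. Stack: []
LOAD_FAST_LOAD_FAST r,b → push 90,33. Stack: [90, 33]
BINARY_OP - → 90 - 33 = 57. Stack: [57]
LOAD_FAST c → push 37. Stack: [57, 37]
BINARY_OP - → 57 - 37 = 20. Stack: [20]
STORE_FAST v → v=20. Stack: []
LOAD_FAST_LOAD_FAST b,w → push 33,10. Stack: [33, 10]
BINARY_OP * → 33 * 10 = 330. Stack: [330]
STORE_FAST s → s=330. Stack: []
LOAD_FAST w → push 10. Stack: [10]
LOAD_CONST → push 12. Stack: [10, 12]
BINARY_OP + → 10 + 12 = 22. Stack: [22]
LOAD_FAST v → push 20. Stack: [22, 20]
BINARY_OP * → 22 * 20 = 440. Stack: [440]
STORE_FAST v → v=440. Stack: []
LOAD_FAST s → push 330. Stack: [330]
LOAD_CONST → push 3. Stack: [330, 3]
BINARY_OP << → 330 << 3 = 2640. Stack: [2640]
STORE_FAST p → p=2640. Stack: []
LOAD_CONST → push 0. Stack: [0]
LOAD_FAST_LOAD_FAST c,r → push 37,90. Stack: [0, 37, 90]
BINARY_OP - → 37 - 90 = -53. Stack: [0, -53]
BINARY_OP * → 0 * -53 = 0. Stack: [0]
STORE_FAST x → x=0. Stack: []
LOAD_FAST x → push 0. Stack: [0]
LOAD_CONST → push 12. Stack: [0, 12]
BINARY_OP | → 0 | 12 = 12. Stack: [12]
RETURN_VALUE → return 12.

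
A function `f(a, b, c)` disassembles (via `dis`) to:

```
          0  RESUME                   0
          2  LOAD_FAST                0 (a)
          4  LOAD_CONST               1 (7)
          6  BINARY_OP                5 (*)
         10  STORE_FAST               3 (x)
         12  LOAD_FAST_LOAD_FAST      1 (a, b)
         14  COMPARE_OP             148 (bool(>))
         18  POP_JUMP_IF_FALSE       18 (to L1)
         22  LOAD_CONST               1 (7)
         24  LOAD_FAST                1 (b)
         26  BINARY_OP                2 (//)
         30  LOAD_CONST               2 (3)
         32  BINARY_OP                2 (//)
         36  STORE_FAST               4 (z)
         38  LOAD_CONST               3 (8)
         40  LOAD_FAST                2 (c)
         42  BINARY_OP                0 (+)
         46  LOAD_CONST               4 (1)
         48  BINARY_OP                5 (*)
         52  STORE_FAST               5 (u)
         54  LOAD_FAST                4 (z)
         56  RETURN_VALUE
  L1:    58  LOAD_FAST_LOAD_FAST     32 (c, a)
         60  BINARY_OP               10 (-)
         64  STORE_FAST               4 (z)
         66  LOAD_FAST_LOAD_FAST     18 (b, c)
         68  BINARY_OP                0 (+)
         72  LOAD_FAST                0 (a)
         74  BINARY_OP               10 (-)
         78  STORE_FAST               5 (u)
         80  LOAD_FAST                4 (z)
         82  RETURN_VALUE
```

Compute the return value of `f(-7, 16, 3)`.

LOAD_FAST a → push -7. Stack: [-7]
LOAD_CONST → push 7. Stack: [-7, 7]
BINARY_OP * → -7 * 7 = -49. Stack: [-49]
STORE_FAST x → x=-49. Stack: []
LOAD_FAST_LOAD_FAST a,b → push -7,16. Stack: [-7, 16]
COMPARE_OP bool(>) → -7 vs 16 = False. Stack: [False]
POP_JUMP_IF_FALSE → pop False; jump. Stack: []
LOAD_FAST_LOAD_FAST c,a → push 3,-7. Stack: [3, -7]
BINARY_OP - → 3 - -7 = 10. Stack: [10]
STORE_FAST z → z=10. Stack: []
LOAD_FAST_LOAD_FAST b,c → push 16,3. Stack: [16, 3]
BINARY_OP + → 16 + 3 = 19. Stack: [19]
LOAD_FAST a → push -7. Stack: [19, -7]
BINARY_OP - → 19 - -7 = 26. Stack: [26]
STORE_FAST u → u=26. Stack: []
LOAD_FAST z → push 10. Stack: [10]
RETURN_VALUE → return 10.

10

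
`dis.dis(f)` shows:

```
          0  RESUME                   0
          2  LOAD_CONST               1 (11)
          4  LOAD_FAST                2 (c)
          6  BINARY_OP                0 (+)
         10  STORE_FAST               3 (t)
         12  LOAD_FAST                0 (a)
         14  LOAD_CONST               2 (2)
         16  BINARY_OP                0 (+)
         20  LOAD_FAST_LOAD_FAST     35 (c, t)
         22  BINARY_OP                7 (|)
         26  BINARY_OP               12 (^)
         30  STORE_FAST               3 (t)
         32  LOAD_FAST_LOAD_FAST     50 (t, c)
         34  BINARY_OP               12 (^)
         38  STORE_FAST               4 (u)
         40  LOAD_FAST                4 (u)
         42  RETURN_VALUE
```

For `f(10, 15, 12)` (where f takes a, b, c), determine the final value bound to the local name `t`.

LOAD_CONST → push 11. Stack: [11]
LOAD_FAST c → push 12. Stack: [11, 12]
BINARY_OP + → 11 + 12 = 23. Stack: [23]
STORE_FAST t → t=23. Stack: []
LOAD_FAST a → push 10. Stack: [10]
LOAD_CONST → push 2. Stack: [10, 2]
BINARY_OP + → 10 + 2 = 12. Stack: [12]
LOAD_FAST_LOAD_FAST c,t → push 12,23. Stack: [12, 12, 23]
BINARY_OP | → 12 | 23 = 31. Stack: [12, 31]
BINARY_OP ^ → 12 ^ 31 = 19. Stack: [19]
STORE_FAST t → t=19. Stack: []
LOAD_FAST_LOAD_FAST t,c → push 19,12. Stack: [19, 12]
BINARY_OP ^ → 19 ^ 12 = 31. Stack: [31]
STORE_FAST u → u=31. Stack: []
LOAD_FAST u → push 31. Stack: [31]
RETURN_VALUE → return 31.

19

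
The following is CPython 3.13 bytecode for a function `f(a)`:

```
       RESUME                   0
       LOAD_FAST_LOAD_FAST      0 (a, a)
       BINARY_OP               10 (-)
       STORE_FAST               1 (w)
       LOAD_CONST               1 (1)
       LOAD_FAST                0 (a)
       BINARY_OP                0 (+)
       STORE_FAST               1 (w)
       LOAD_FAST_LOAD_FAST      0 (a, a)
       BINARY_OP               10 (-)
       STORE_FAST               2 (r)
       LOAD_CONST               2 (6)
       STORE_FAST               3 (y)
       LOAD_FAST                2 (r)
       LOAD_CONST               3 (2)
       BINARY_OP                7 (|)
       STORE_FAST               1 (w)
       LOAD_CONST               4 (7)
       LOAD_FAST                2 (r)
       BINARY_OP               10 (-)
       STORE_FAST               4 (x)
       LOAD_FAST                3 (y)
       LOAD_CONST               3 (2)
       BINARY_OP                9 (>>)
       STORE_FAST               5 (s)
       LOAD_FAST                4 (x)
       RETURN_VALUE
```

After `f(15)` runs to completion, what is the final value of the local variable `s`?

1

LOAD_FAST_LOAD_FAST a,a → push 15,15. Stack: [15, 15]
BINARY_OP - → 15 - 15 = 0. Stack: [0]
STORE_FAST w → w=0. Stack: []
LOAD_CONST → push 1. Stack: [1]
LOAD_FAST a → push 15. Stack: [1, 15]
BINARY_OP + → 1 + 15 = 16. Stack: [16]
STORE_FAST w → w=16. Stack: []
LOAD_FAST_LOAD_FAST a,a → push 15,15. Stack: [15, 15]
BINARY_OP - → 15 - 15 = 0. Stack: [0]
STORE_FAST r → r=0. Stack: []
LOAD_CONST → push 6. Stack: [6]
STORE_FAST y → y=6. Stack: []
LOAD_FAST r → push 0. Stack: [0]
LOAD_CONST → push 2. Stack: [0, 2]
BINARY_OP | → 0 | 2 = 2. Stack: [2]
STORE_FAST w → w=2. Stack: []
LOAD_CONST → push 7. Stack: [7]
LOAD_FAST r → push 0. Stack: [7, 0]
BINARY_OP - → 7 - 0 = 7. Stack: [7]
STORE_FAST x → x=7. Stack: []
LOAD_FAST y → push 6. Stack: [6]
LOAD_CONST → push 2. Stack: [6, 2]
BINARY_OP >> → 6 >> 2 = 1. Stack: [1]
STORE_FAST s → s=1. Stack: []
LOAD_FAST x → push 7. Stack: [7]
RETURN_VALUE → return 7.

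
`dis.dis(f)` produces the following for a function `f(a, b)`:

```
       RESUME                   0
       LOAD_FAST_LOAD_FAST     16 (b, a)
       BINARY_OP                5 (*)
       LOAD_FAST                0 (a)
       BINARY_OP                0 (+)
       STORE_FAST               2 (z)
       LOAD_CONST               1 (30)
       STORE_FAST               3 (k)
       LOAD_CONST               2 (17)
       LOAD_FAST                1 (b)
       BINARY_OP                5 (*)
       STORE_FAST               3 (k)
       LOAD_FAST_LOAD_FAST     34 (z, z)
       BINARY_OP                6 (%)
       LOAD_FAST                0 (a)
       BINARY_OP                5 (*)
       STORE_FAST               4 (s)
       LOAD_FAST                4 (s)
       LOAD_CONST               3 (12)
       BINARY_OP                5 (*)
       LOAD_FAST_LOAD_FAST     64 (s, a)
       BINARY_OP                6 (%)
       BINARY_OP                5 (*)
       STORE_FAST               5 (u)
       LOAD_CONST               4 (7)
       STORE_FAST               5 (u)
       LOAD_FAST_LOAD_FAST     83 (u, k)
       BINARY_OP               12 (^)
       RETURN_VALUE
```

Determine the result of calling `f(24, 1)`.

22

LOAD_FAST_LOAD_FAST b,a → push 1,24. Stack: [1, 24]
BINARY_OP * → 1 * 24 = 24. Stack: [24]
LOAD_FAST a → push 24. Stack: [24, 24]
BINARY_OP + → 24 + 24 = 48. Stack: [48]
STORE_FAST z → z=48. Stack: []
LOAD_CONST → push 30. Stack: [30]
STORE_FAST k → k=30. Stack: []
LOAD_CONST → push 17. Stack: [17]
LOAD_FAST b → push 1. Stack: [17, 1]
BINARY_OP * → 17 * 1 = 17. Stack: [17]
STORE_FAST k → k=17. Stack: []
LOAD_FAST_LOAD_FAST z,z → push 48,48. Stack: [48, 48]
BINARY_OP % → 48 % 48 = 0. Stack: [0]
LOAD_FAST a → push 24. Stack: [0, 24]
BINARY_OP * → 0 * 24 = 0. Stack: [0]
STORE_FAST s → s=0. Stack: []
LOAD_FAST s → push 0. Stack: [0]
LOAD_CONST → push 12. Stack: [0, 12]
BINARY_OP * → 0 * 12 = 0. Stack: [0]
LOAD_FAST_LOAD_FAST s,a → push 0,24. Stack: [0, 0, 24]
BINARY_OP % → 0 % 24 = 0. Stack: [0, 0]
BINARY_OP * → 0 * 0 = 0. Stack: [0]
STORE_FAST u → u=0. Stack: []
LOAD_CONST → push 7. Stack: [7]
STORE_FAST u → u=7. Stack: []
LOAD_FAST_LOAD_FAST u,k → push 7,17. Stack: [7, 17]
BINARY_OP ^ → 7 ^ 17 = 22. Stack: [22]
RETURN_VALUE → return 22.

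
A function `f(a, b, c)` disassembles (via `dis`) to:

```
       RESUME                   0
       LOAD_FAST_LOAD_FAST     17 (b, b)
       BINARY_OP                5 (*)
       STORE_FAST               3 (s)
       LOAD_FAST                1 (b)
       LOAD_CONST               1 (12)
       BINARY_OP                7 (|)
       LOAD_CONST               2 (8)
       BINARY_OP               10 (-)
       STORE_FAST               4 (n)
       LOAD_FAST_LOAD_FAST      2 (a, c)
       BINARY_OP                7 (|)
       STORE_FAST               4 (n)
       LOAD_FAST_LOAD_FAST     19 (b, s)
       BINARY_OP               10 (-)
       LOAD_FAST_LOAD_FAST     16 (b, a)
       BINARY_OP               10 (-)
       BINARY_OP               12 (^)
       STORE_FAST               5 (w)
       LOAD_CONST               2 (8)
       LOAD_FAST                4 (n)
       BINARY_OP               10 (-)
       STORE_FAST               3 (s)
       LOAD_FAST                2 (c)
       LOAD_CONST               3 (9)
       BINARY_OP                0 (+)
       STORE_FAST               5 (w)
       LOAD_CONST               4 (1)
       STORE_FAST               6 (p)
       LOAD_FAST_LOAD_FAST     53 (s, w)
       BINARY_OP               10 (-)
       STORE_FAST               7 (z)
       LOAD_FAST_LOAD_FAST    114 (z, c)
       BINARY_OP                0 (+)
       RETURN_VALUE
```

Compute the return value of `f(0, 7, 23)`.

LOAD_FAST_LOAD_FAST b,b → push 7,7. Stack: [7, 7]
BINARY_OP * → 7 * 7 = 49. Stack: [49]
STORE_FAST s → s=49. Stack: []
LOAD_FAST b → push 7. Stack: [7]
LOAD_CONST → push 12. Stack: [7, 12]
BINARY_OP | → 7 | 12 = 15. Stack: [15]
LOAD_CONST → push 8. Stack: [15, 8]
BINARY_OP - → 15 - 8 = 7. Stack: [7]
STORE_FAST n → n=7. Stack: []
LOAD_FAST_LOAD_FAST a,c → push 0,23. Stack: [0, 23]
BINARY_OP | → 0 | 23 = 23. Stack: [23]
STORE_FAST n → n=23. Stack: []
LOAD_FAST_LOAD_FAST b,s → push 7,49. Stack: [7, 49]
BINARY_OP - → 7 - 49 = -42. Stack: [-42]
LOAD_FAST_LOAD_FAST b,a → push 7,0. Stack: [-42, 7, 0]
BINARY_OP - → 7 - 0 = 7. Stack: [-42, 7]
BINARY_OP ^ → -42 ^ 7 = -47. Stack: [-47]
STORE_FAST w → w=-47. Stack: []
LOAD_CONST → push 8. Stack: [8]
LOAD_FAST n → push 23. Stack: [8, 23]
BINARY_OP - → 8 - 23 = -15. Stack: [-15]
STORE_FAST s → s=-15. Stack: []
LOAD_FAST c → push 23. Stack: [23]
LOAD_CONST → push 9. Stack: [23, 9]
BINARY_OP + → 23 + 9 = 32. Stack: [32]
STORE_FAST w → w=32. Stack: []
LOAD_CONST → push 1. Stack: [1]
STORE_FAST p → p=1. Stack: []
LOAD_FAST_LOAD_FAST s,w → push -15,32. Stack: [-15, 32]
BINARY_OP - → -15 - 32 = -47. Stack: [-47]
STORE_FAST z → z=-47. Stack: []
LOAD_FAST_LOAD_FAST z,c → push -47,23. Stack: [-47, 23]
BINARY_OP + → -47 + 23 = -24. Stack: [-24]
RETURN_VALUE → return -24.

-24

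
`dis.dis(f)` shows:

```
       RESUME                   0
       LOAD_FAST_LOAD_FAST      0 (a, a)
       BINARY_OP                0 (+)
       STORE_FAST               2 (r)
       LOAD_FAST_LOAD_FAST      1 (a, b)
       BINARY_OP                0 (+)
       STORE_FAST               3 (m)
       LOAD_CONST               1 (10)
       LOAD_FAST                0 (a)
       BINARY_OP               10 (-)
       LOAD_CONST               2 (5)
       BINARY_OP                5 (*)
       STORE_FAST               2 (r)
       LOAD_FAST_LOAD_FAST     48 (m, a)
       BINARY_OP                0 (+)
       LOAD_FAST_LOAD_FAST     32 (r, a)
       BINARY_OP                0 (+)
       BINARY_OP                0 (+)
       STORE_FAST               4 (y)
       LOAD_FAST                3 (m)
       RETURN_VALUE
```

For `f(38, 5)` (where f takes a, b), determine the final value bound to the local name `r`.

LOAD_FAST_LOAD_FAST a,a → push 38,38. Stack: [38, 38]
BINARY_OP + → 38 + 38 = 76. Stack: [76]
STORE_FAST r → r=76. Stack: []
LOAD_FAST_LOAD_FAST a,b → push 38,5. Stack: [38, 5]
BINARY_OP + → 38 + 5 = 43. Stack: [43]
STORE_FAST m → m=43. Stack: []
LOAD_CONST → push 10. Stack: [10]
LOAD_FAST a → push 38. Stack: [10, 38]
BINARY_OP - → 10 - 38 = -28. Stack: [-28]
LOAD_CONST → push 5. Stack: [-28, 5]
BINARY_OP * → -28 * 5 = -140. Stack: [-140]
STORE_FAST r → r=-140. Stack: []
LOAD_FAST_LOAD_FAST m,a → push 43,38. Stack: [43, 38]
BINARY_OP + → 43 + 38 = 81. Stack: [81]
LOAD_FAST_LOAD_FAST r,a → push -140,38. Stack: [81, -140, 38]
BINARY_OP + → -140 + 38 = -102. Stack: [81, -102]
BINARY_OP + → 81 + -102 = -21. Stack: [-21]
STORE_FAST y → y=-21. Stack: []
LOAD_FAST m → push 43. Stack: [43]
RETURN_VALUE → return 43.

-140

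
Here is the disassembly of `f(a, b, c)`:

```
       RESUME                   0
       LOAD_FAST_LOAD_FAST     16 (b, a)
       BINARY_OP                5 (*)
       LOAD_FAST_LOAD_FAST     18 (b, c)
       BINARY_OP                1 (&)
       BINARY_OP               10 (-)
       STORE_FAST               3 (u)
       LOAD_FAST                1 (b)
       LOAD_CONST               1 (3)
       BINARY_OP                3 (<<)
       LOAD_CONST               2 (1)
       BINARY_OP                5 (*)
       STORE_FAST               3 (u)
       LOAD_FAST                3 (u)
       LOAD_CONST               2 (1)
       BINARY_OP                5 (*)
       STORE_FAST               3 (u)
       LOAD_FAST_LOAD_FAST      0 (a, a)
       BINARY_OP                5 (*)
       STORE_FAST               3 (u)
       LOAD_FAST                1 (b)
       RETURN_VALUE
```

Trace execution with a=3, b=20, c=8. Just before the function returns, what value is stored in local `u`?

LOAD_FAST_LOAD_FAST b,a → push 20,3. Stack: [20, 3]
BINARY_OP * → 20 * 3 = 60. Stack: [60]
LOAD_FAST_LOAD_FAST b,c → push 20,8. Stack: [60, 20, 8]
BINARY_OP & → 20 & 8 = 0. Stack: [60, 0]
BINARY_OP - → 60 - 0 = 60. Stack: [60]
STORE_FAST u → u=60. Stack: []
LOAD_FAST b → push 20. Stack: [20]
LOAD_CONST → push 3. Stack: [20, 3]
BINARY_OP << → 20 << 3 = 160. Stack: [160]
LOAD_CONST → push 1. Stack: [160, 1]
BINARY_OP * → 160 * 1 = 160. Stack: [160]
STORE_FAST u → u=160. Stack: []
LOAD_FAST u → push 160. Stack: [160]
LOAD_CONST → push 1. Stack: [160, 1]
BINARY_OP * → 160 * 1 = 160. Stack: [160]
STORE_FAST u → u=160. Stack: []
LOAD_FAST_LOAD_FAST a,a → push 3,3. Stack: [3, 3]
BINARY_OP * → 3 * 3 = 9. Stack: [9]
STORE_FAST u → u=9. Stack: []
LOAD_FAST b → push 20. Stack: [20]
RETURN_VALUE → return 20.

9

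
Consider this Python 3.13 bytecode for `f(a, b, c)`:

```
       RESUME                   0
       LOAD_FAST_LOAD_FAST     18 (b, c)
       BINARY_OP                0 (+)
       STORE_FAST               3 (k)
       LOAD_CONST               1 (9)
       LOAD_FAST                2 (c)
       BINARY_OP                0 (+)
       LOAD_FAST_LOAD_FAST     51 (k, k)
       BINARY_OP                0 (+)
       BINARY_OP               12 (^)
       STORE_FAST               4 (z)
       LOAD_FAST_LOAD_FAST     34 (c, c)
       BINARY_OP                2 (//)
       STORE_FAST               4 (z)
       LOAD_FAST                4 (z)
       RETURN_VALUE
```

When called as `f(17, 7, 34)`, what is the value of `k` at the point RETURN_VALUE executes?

41

LOAD_FAST_LOAD_FAST b,c → push 7,34. Stack: [7, 34]
BINARY_OP + → 7 + 34 = 41. Stack: [41]
STORE_FAST k → k=41. Stack: []
LOAD_CONST → push 9. Stack: [9]
LOAD_FAST c → push 34. Stack: [9, 34]
BINARY_OP + → 9 + 34 = 43. Stack: [43]
LOAD_FAST_LOAD_FAST k,k → push 41,41. Stack: [43, 41, 41]
BINARY_OP + → 41 + 41 = 82. Stack: [43, 82]
BINARY_OP ^ → 43 ^ 82 = 121. Stack: [121]
STORE_FAST z → z=121. Stack: []
LOAD_FAST_LOAD_FAST c,c → push 34,34. Stack: [34, 34]
BINARY_OP // → 34 // 34 = 1. Stack: [1]
STORE_FAST z → z=1. Stack: []
LOAD_FAST z → push 1. Stack: [1]
RETURN_VALUE → return 1.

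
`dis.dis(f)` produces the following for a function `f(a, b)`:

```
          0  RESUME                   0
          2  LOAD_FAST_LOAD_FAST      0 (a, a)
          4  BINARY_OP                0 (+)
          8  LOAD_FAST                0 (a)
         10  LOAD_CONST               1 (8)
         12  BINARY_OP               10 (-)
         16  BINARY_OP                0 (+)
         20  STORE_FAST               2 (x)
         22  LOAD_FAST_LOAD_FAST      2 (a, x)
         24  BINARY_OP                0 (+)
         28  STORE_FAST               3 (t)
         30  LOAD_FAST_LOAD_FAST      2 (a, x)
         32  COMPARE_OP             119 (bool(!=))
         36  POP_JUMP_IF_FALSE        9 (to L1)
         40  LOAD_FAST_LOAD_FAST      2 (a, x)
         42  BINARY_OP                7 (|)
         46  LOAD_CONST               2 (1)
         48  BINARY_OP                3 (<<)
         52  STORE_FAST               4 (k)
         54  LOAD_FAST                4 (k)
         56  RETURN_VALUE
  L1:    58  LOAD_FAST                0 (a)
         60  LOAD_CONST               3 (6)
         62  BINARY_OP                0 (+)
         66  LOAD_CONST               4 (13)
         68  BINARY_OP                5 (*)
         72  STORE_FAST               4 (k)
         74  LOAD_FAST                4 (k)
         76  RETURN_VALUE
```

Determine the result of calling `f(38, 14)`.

LOAD_FAST_LOAD_FAST a,a → push 38,38. Stack: [38, 38]
BINARY_OP + → 38 + 38 = 76. Stack: [76]
LOAD_FAST a → push 38. Stack: [76, 38]
LOAD_CONST → push 8. Stack: [76, 38, 8]
BINARY_OP - → 38 - 8 = 30. Stack: [76, 30]
BINARY_OP + → 76 + 30 = 106. Stack: [106]
STORE_FAST x → x=106. Stack: []
LOAD_FAST_LOAD_FAST a,x → push 38,106. Stack: [38, 106]
BINARY_OP + → 38 + 106 = 144. Stack: [144]
STORE_FAST t → t=144. Stack: []
LOAD_FAST_LOAD_FAST a,x → push 38,106. Stack: [38, 106]
COMPARE_OP bool(!=) → 38 vs 106 = True. Stack: [True]
POP_JUMP_IF_FALSE → pop True; no jump. Stack: []
LOAD_FAST_LOAD_FAST a,x → push 38,106. Stack: [38, 106]
BINARY_OP | → 38 | 106 = 110. Stack: [110]
LOAD_CONST → push 1. Stack: [110, 1]
BINARY_OP << → 110 << 1 = 220. Stack: [220]
STORE_FAST k → k=220. Stack: []
LOAD_FAST k → push 220. Stack: [220]
RETURN_VALUE → return 220.

220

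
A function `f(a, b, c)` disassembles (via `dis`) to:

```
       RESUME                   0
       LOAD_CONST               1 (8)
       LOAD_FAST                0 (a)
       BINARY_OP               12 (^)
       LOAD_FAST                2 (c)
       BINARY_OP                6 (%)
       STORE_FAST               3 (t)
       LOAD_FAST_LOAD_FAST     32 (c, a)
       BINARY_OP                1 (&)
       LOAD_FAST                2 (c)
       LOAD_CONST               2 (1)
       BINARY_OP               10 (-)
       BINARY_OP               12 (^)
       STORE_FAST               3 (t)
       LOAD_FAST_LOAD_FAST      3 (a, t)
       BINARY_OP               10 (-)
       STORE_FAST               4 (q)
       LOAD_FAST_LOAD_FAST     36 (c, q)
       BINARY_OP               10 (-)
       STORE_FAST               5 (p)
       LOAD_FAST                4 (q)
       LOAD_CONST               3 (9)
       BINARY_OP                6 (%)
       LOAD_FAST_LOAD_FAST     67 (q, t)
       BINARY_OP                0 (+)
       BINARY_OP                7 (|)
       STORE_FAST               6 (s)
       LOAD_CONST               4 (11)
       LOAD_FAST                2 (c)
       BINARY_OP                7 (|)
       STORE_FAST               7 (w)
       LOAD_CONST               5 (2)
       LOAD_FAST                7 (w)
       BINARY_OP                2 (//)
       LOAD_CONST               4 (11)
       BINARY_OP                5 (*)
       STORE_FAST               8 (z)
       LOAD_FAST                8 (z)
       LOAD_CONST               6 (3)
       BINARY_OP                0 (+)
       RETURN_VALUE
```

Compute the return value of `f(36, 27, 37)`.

3

LOAD_CONST → push 8. Stack: [8]
LOAD_FAST a → push 36. Stack: [8, 36]
BINARY_OP ^ → 8 ^ 36 = 44. Stack: [44]
LOAD_FAST c → push 37. Stack: [44, 37]
BINARY_OP % → 44 % 37 = 7. Stack: [7]
STORE_FAST t → t=7. Stack: []
LOAD_FAST_LOAD_FAST c,a → push 37,36. Stack: [37, 36]
BINARY_OP & → 37 & 36 = 36. Stack: [36]
LOAD_FAST c → push 37. Stack: [36, 37]
LOAD_CONST → push 1. Stack: [36, 37, 1]
BINARY_OP - → 37 - 1 = 36. Stack: [36, 36]
BINARY_OP ^ → 36 ^ 36 = 0. Stack: [0]
STORE_FAST t → t=0. Stack: []
LOAD_FAST_LOAD_FAST a,t → push 36,0. Stack: [36, 0]
BINARY_OP - → 36 - 0 = 36. Stack: [36]
STORE_FAST q → q=36. Stack: []
LOAD_FAST_LOAD_FAST c,q → push 37,36. Stack: [37, 36]
BINARY_OP - → 37 - 36 = 1. Stack: [1]
STORE_FAST p → p=1. Stack: []
LOAD_FAST q → push 36. Stack: [36]
LOAD_CONST → push 9. Stack: [36, 9]
BINARY_OP % → 36 % 9 = 0. Stack: [0]
LOAD_FAST_LOAD_FAST q,t → push 36,0. Stack: [0, 36, 0]
BINARY_OP + → 36 + 0 = 36. Stack: [0, 36]
BINARY_OP | → 0 | 36 = 36. Stack: [36]
STORE_FAST s → s=36. Stack: []
LOAD_CONST → push 11. Stack: [11]
LOAD_FAST c → push 37. Stack: [11, 37]
BINARY_OP | → 11 | 37 = 47. Stack: [47]
STORE_FAST w → w=47. Stack: []
LOAD_CONST → push 2. Stack: [2]
LOAD_FAST w → push 47. Stack: [2, 47]
BINARY_OP // → 2 // 47 = 0. Stack: [0]
LOAD_CONST → push 11. Stack: [0, 11]
BINARY_OP * → 0 * 11 = 0. Stack: [0]
STORE_FAST z → z=0. Stack: []
LOAD_FAST z → push 0. Stack: [0]
LOAD_CONST → push 3. Stack: [0, 3]
BINARY_OP + → 0 + 3 = 3. Stack: [3]
RETURN_VALUE → return 3.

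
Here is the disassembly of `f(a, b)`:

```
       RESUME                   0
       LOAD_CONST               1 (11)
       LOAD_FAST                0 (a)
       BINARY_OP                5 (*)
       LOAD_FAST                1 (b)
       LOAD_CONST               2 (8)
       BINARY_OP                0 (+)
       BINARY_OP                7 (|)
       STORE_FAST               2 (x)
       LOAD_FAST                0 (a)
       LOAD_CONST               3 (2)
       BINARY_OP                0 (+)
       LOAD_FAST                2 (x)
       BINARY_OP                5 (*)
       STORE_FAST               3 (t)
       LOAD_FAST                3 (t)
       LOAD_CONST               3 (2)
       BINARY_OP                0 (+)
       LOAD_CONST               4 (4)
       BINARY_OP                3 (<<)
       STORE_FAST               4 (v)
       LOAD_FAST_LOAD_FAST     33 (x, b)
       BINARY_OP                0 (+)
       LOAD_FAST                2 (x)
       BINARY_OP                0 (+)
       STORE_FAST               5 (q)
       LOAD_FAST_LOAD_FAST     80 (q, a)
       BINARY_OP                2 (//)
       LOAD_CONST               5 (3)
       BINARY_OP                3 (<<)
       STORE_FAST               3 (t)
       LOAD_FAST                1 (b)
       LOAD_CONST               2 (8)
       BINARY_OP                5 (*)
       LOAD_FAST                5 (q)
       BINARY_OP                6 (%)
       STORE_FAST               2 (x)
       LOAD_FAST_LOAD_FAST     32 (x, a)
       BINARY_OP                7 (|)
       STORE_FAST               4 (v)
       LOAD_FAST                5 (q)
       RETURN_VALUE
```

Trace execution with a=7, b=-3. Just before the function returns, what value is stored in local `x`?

LOAD_CONST → push 11. Stack: [11]
LOAD_FAST a → push 7. Stack: [11, 7]
BINARY_OP * → 11 * 7 = 77. Stack: [77]
LOAD_FAST b → push -3. Stack: [77, -3]
LOAD_CONST → push 8. Stack: [77, -3, 8]
BINARY_OP + → -3 + 8 = 5. Stack: [77, 5]
BINARY_OP | → 77 | 5 = 77. Stack: [77]
STORE_FAST x → x=77. Stack: []
LOAD_FAST a → push 7. Stack: [7]
LOAD_CONST → push 2. Stack: [7, 2]
BINARY_OP + → 7 + 2 = 9. Stack: [9]
LOAD_FAST x → push 77. Stack: [9, 77]
BINARY_OP * → 9 * 77 = 693. Stack: [693]
STORE_FAST t → t=693. Stack: []
LOAD_FAST t → push 693. Stack: [693]
LOAD_CONST → push 2. Stack: [693, 2]
BINARY_OP + → 693 + 2 = 695. Stack: [695]
LOAD_CONST → push 4. Stack: [695, 4]
BINARY_OP << → 695 << 4 = 11120. Stack: [11120]
STORE_FAST v → v=11120. Stack: []
LOAD_FAST_LOAD_FAST x,b → push 77,-3. Stack: [77, -3]
BINARY_OP + → 77 + -3 = 74. Stack: [74]
LOAD_FAST x → push 77. Stack: [74, 77]
BINARY_OP + → 74 + 77 = 151. Stack: [151]
STORE_FAST q → q=151. Stack: []
LOAD_FAST_LOAD_FAST q,a → push 151,7. Stack: [151, 7]
BINARY_OP // → 151 // 7 = 21. Stack: [21]
LOAD_CONST → push 3. Stack: [21, 3]
BINARY_OP << → 21 << 3 = 168. Stack: [168]
STORE_FAST t → t=168. Stack: []
LOAD_FAST b → push -3. Stack: [-3]
LOAD_CONST → push 8. Stack: [-3, 8]
BINARY_OP * → -3 * 8 = -24. Stack: [-24]
LOAD_FAST q → push 151. Stack: [-24, 151]
BINARY_OP % → -24 % 151 = 127. Stack: [127]
STORE_FAST x → x=127. Stack: []
LOAD_FAST_LOAD_FAST x,a → push 127,7. Stack: [127, 7]
BINARY_OP | → 127 | 7 = 127. Stack: [127]
STORE_FAST v → v=127. Stack: []
LOAD_FAST q → push 151. Stack: [151]
RETURN_VALUE → return 151.

127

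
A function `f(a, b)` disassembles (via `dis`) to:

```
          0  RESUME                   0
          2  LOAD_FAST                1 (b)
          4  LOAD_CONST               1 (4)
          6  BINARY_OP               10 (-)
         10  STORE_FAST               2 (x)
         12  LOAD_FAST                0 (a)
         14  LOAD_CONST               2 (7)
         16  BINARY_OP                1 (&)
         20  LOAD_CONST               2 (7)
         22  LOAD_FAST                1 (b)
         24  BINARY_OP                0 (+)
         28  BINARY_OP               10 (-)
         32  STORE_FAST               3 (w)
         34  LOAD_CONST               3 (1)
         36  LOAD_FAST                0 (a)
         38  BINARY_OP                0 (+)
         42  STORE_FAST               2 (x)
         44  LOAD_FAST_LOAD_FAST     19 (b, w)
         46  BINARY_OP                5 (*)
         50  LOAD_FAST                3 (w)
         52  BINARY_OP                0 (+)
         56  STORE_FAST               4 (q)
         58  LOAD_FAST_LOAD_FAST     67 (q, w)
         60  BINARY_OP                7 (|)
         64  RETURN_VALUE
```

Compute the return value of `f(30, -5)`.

-12

LOAD_FAST b → push -5. Stack: [-5]
LOAD_CONST → push 4. Stack: [-5, 4]
BINARY_OP - → -5 - 4 = -9. Stack: [-9]
STORE_FAST x → x=-9. Stack: []
LOAD_FAST a → push 30. Stack: [30]
LOAD_CONST → push 7. Stack: [30, 7]
BINARY_OP & → 30 & 7 = 6. Stack: [6]
LOAD_CONST → push 7. Stack: [6, 7]
LOAD_FAST b → push -5. Stack: [6, 7, -5]
BINARY_OP + → 7 + -5 = 2. Stack: [6, 2]
BINARY_OP - → 6 - 2 = 4. Stack: [4]
STORE_FAST w → w=4. Stack: []
LOAD_CONST → push 1. Stack: [1]
LOAD_FAST a → push 30. Stack: [1, 30]
BINARY_OP + → 1 + 30 = 31. Stack: [31]
STORE_FAST x → x=31. Stack: []
LOAD_FAST_LOAD_FAST b,w → push -5,4. Stack: [-5, 4]
BINARY_OP * → -5 * 4 = -20. Stack: [-20]
LOAD_FAST w → push 4. Stack: [-20, 4]
BINARY_OP + → -20 + 4 = -16. Stack: [-16]
STORE_FAST q → q=-16. Stack: []
LOAD_FAST_LOAD_FAST q,w → push -16,4. Stack: [-16, 4]
BINARY_OP | → -16 | 4 = -12. Stack: [-12]
RETURN_VALUE → return -12.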